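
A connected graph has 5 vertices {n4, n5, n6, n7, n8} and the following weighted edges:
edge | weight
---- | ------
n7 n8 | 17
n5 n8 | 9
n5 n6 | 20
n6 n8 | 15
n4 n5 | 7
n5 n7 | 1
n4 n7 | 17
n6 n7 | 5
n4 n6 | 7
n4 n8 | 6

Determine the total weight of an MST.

19

Prim's algorithm from n5:
Step 1: frontier [n5 n7 1, n4 n5 7, n5 n8 9, n5 n6 20] → take n5 n7 (1); add n7.
Step 2: frontier [n4 n5 7, n5 n8 9, n5 n6 20, n6 n7 5, n4 n7 17, n7 n8 17] → take n6 n7 (5); add n6.
Step 3: frontier [n4 n5 7, n5 n8 9, n4 n6 7, n6 n8 15, n4 n7 17, n7 n8 17] → take n4 n5 (7); add n4.
Step 4: frontier [n4 n8 6, n5 n8 9, n6 n8 15, n7 n8 17] → take n4 n8 (6); add n8.
MST edges: n5 n7, n6 n7, n4 n5, n4 n8; total weight 1+5+7+6 = 19.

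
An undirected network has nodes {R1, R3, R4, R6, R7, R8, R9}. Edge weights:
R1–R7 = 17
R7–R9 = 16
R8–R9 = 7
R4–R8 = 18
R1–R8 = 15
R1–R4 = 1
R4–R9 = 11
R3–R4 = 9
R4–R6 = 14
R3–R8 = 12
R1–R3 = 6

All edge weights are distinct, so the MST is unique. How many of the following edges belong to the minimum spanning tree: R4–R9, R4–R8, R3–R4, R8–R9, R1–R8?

2

Kruskal: consider edges lightest-first.
R1–R4 (1): add — endpoints in different components.
R1–R3 (6): add — endpoints in different components.
R8–R9 (7): add — endpoints in different components.
R3–R4 (9): skip — R4 and R3 already connected.
R4–R9 (11): add — endpoints in different components.
R3–R8 (12): skip — R8 and R3 already connected.
R4–R6 (14): add — endpoints in different components.
R1–R8 (15): skip — R8 and R1 already connected.
R7–R9 (16): add — endpoints in different components.
MST edge set: {R1–R4, R1–R3, R8–R9, R4–R9, R4–R6, R7–R9}.
Of the listed edges, {R4–R9, R8–R9} are in the MST → 2.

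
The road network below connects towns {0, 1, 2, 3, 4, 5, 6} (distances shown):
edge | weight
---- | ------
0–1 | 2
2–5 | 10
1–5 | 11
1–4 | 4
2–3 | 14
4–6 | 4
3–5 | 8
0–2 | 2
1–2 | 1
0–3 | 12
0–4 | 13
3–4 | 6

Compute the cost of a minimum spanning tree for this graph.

Kruskal: consider edges lightest-first.
1–2 (1): add. Components now {0} {1,2} {3} {4} {5} {6}
0–1 (2): add. Components now {0,1,2} {3} {4} {5} {6}
0–2 (2): skip — 0 and 2 already connected.
1–4 (4): add. Components now {0,1,2,4} {3} {5} {6}
4–6 (4): add. Components now {0,1,2,4,6} {3} {5}
3–4 (6): add. Components now {0,1,2,3,4,6} {5}
3–5 (8): add. Components now {0,1,2,3,4,5,6}
MST edges: 1–2, 0–1, 1–4, 4–6, 3–4, 3–5; total weight 1+2+4+4+6+8 = 25.

25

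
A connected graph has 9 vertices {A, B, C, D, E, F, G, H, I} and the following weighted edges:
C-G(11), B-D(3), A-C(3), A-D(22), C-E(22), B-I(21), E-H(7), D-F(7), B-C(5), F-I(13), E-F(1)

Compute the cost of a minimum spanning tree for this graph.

Kruskal: consider edges lightest-first.
E-F (1): add — endpoints in different components.
A-C (3): add — endpoints in different components.
B-D (3): add — endpoints in different components.
B-C (5): add — endpoints in different components.
D-F (7): add — endpoints in different components.
E-H (7): add — endpoints in different components.
C-G (11): add — endpoints in different components.
F-I (13): add — endpoints in different components.
MST edges: E-F, A-C, B-D, B-C, D-F, E-H, C-G, F-I; total weight 1+3+3+5+7+7+11+13 = 50.

50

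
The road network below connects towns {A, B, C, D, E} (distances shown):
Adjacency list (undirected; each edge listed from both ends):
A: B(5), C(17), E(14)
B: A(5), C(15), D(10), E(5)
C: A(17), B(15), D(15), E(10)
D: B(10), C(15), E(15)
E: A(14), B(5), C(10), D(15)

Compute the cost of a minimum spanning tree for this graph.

30

Prim's algorithm from B:
Step 1: cheapest edge leaving the tree is A–B (5); add A.
Step 2: cheapest edge leaving the tree is B–E (5); add E.
Step 3: cheapest edge leaving the tree is C–E (10); add C.
Step 4: cheapest edge leaving the tree is B–D (10); add D.
MST edges: A–B, B–E, C–E, B–D; total weight 5+5+10+10 = 30.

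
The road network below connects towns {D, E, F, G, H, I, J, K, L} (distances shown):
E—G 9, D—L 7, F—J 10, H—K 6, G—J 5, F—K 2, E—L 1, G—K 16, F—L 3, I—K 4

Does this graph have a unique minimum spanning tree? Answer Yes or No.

Yes

Kruskal's algorithm — process edges by increasing weight (ties by edge label):
E—L (1): add — endpoints in different components.
F—K (2): add — endpoints in different components.
F—L (3): add — endpoints in different components.
I—K (4): add — endpoints in different components.
G—J (5): add — endpoints in different components.
H—K (6): add — endpoints in different components.
D—L (7): add — endpoints in different components.
E—G (9): add — endpoints in different components.
Every non-tree edge has weight strictly greater than the heaviest edge on the tree path between its endpoints, so the MST is unique.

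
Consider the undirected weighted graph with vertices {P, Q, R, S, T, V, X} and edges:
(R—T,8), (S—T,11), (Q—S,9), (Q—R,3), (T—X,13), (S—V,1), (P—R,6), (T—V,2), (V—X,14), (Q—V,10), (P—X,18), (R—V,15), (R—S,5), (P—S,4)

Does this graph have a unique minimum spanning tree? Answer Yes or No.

Yes

Kruskal: consider edges lightest-first.
S—V (1): add — endpoints in different components.
T—V (2): add — endpoints in different components.
Q—R (3): add — endpoints in different components.
P—S (4): add — endpoints in different components.
R—S (5): add — endpoints in different components.
P—R (6): skip — P and R already connected.
R—T (8): skip — R and T already connected.
Q—S (9): skip — S and Q already connected.
Q—V (10): skip — V and Q already connected.
S—T (11): skip — S and T already connected.
T—X (13): add — endpoints in different components.
Every non-tree edge has weight strictly greater than the heaviest edge on the tree path between its endpoints, so the MST is unique.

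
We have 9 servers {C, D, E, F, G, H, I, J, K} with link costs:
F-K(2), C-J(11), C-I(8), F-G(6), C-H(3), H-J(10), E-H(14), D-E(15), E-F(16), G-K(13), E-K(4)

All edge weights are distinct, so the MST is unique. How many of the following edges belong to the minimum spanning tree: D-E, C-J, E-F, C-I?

2

Sort edges by weight, then run Kruskal:
F-K (2): add — endpoints in different components.
C-H (3): add — endpoints in different components.
E-K (4): add — endpoints in different components.
F-G (6): add — endpoints in different components.
C-I (8): add — endpoints in different components.
H-J (10): add — endpoints in different components.
C-J (11): skip — C and J already connected.
G-K (13): skip — G and K already connected.
E-H (14): add — endpoints in different components.
D-E (15): add — endpoints in different components.
MST edge set: {F-K, C-H, E-K, F-G, C-I, H-J, E-H, D-E}.
Of the listed edges, {D-E, C-I} are in the MST → 2.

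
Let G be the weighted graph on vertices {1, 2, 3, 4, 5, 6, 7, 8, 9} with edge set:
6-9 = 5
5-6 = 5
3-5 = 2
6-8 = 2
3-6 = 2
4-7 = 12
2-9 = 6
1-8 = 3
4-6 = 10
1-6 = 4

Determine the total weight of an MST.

42

Kruskal: consider edges lightest-first.
3-5 (2): add — endpoints in different components.
3-6 (2): add — endpoints in different components.
6-8 (2): add — endpoints in different components.
1-8 (3): add — endpoints in different components.
1-6 (4): skip — 1 and 6 already connected.
5-6 (5): skip — 5 and 6 already connected.
6-9 (5): add — endpoints in different components.
2-9 (6): add — endpoints in different components.
4-6 (10): add — endpoints in different components.
4-7 (12): add — endpoints in different components.
MST edges: 3-5, 3-6, 6-8, 1-8, 6-9, 2-9, 4-6, 4-7; total weight 2+2+2+3+5+6+10+12 = 42.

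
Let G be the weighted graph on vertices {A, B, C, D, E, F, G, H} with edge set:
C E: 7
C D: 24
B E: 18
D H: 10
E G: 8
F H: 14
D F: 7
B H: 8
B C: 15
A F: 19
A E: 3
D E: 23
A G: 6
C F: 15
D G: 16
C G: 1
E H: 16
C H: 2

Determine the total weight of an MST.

Kruskal: consider edges lightest-first.
C G (1): add — endpoints in different components.
C H (2): add — endpoints in different components.
A E (3): add — endpoints in different components.
A G (6): add — endpoints in different components.
C E (7): skip — C and E already connected.
D F (7): add — endpoints in different components.
B H (8): add — endpoints in different components.
E G (8): skip — E and G already connected.
D H (10): add — endpoints in different components.
MST edges: C G, C H, A E, A G, D F, B H, D H; total weight 1+2+3+6+7+8+10 = 37.

37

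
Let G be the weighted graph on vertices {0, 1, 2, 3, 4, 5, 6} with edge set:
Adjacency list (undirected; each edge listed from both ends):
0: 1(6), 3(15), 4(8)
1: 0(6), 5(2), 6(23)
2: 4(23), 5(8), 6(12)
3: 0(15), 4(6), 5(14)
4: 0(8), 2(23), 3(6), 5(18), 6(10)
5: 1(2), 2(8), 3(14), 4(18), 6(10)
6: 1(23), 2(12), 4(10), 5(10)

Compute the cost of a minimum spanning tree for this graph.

40

Sort edges by weight, then run Kruskal:
1—5 (2): add — endpoints in different components.
0—1 (6): add — endpoints in different components.
3—4 (6): add — endpoints in different components.
0—4 (8): add — endpoints in different components.
2—5 (8): add — endpoints in different components.
4—6 (10): add — endpoints in different components.
MST edges: 1—5, 0—1, 3—4, 0—4, 2—5, 4—6; total weight 2+6+6+8+8+10 = 40.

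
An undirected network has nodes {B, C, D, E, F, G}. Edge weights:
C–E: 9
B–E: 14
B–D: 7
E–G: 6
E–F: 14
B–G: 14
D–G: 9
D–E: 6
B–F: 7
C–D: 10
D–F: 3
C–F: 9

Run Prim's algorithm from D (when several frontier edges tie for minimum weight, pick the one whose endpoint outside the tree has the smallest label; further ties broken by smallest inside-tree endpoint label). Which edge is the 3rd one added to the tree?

E-G

Grow the tree from D using Prim:
Step 1: cheapest edge leaving the tree is D–F (3); add F.
Step 2: cheapest edge leaving the tree is D–E (6); add E.
Step 3: cheapest edge leaving the tree is E–G (6); add G.
Step 4: cheapest edge leaving the tree is B–D (7); add B.
Step 5: cheapest edge leaving the tree is C–E (9); add C.
The 3rd edge added is E–G.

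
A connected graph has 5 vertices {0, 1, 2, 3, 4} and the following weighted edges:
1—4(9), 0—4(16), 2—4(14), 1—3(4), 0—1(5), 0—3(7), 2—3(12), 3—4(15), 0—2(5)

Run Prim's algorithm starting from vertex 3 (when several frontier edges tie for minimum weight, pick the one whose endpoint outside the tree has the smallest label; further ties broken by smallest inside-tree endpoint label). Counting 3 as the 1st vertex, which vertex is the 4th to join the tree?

2

Grow the tree from 3 using Prim:
Step 1: cheapest edge leaving the tree is 1—3 (4); add 1.
Step 2: cheapest edge leaving the tree is 0—1 (5); add 0.
Step 3: cheapest edge leaving the tree is 0—2 (5); add 2.
Step 4: cheapest edge leaving the tree is 1—4 (9); add 4.
Vertex order: 3, 1, 0, 2, 4. The 4th vertex is 2.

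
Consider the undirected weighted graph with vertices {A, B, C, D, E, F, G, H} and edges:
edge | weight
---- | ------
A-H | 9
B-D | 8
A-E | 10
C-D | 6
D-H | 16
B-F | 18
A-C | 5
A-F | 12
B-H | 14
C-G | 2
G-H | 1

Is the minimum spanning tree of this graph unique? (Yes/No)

Kruskal's algorithm — process edges by increasing weight (ties by edge label):
G-H (1): add — endpoints in different components.
C-G (2): add — endpoints in different components.
A-C (5): add — endpoints in different components.
C-D (6): add — endpoints in different components.
B-D (8): add — endpoints in different components.
A-H (9): skip — A and H already connected.
A-E (10): add — endpoints in different components.
A-F (12): add — endpoints in different components.
Every non-tree edge has weight strictly greater than the heaviest edge on the tree path between its endpoints, so the MST is unique.

Yes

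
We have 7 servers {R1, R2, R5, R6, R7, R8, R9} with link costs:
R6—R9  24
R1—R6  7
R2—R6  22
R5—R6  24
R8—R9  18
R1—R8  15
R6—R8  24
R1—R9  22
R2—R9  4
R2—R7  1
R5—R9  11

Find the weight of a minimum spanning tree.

Prim's algorithm from R5:
Step 1: cheapest edge leaving the tree is R5—R9 (11); add R9.
Step 2: cheapest edge leaving the tree is R2—R9 (4); add R2.
Step 3: cheapest edge leaving the tree is R2—R7 (1); add R7.
Step 4: cheapest edge leaving the tree is R8—R9 (18); add R8.
Step 5: cheapest edge leaving the tree is R1—R8 (15); add R1.
Step 6: cheapest edge leaving the tree is R1—R6 (7); add R6.
MST edges: R5—R9, R2—R9, R2—R7, R8—R9, R1—R8, R1—R6; total weight 11+4+1+18+15+7 = 56.

56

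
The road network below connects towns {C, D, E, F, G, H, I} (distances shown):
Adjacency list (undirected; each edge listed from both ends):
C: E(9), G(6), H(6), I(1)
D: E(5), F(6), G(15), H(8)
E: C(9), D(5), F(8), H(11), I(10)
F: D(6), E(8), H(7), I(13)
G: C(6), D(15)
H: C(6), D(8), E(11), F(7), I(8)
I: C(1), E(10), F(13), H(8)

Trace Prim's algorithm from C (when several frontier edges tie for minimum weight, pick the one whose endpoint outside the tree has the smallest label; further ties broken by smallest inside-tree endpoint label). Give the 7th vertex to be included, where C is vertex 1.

E

Grow the tree from C using Prim:
Step 1: frontier [C I 1, C G 6, C H 6, C E 9] → take C I (1); add I.
Step 2: frontier [C G 6, C H 6, C E 9, H I 8, E I 10, F I 13] → take C G (6); add G.
Step 3: frontier [C H 6, C E 9, D G 15, H I 8, E I 10, F I 13] → take C H (6); add H.
Step 4: frontier [C E 9, D G 15, F H 7, D H 8, E H 11, E I 10, F I 13] → take F H (7); add F.
Step 5: frontier [C E 9, D F 6, E F 8, D G 15, D H 8, E H 11, E I 10] → take D F (6); add D.
Step 6: frontier [C E 9, D E 5, E F 8, E H 11, E I 10] → take D E (5); add E.
Vertex order: C, I, G, H, F, D, E. The 7th vertex is E.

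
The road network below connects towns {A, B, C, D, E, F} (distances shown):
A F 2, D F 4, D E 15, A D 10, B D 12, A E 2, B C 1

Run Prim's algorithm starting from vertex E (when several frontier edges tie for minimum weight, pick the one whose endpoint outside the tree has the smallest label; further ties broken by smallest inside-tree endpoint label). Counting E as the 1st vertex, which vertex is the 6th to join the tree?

C

Grow the tree from E using Prim:
Step 1: cheapest edge leaving the tree is A E (2); add A.
Step 2: cheapest edge leaving the tree is A F (2); add F.
Step 3: cheapest edge leaving the tree is D F (4); add D.
Step 4: cheapest edge leaving the tree is B D (12); add B.
Step 5: cheapest edge leaving the tree is B C (1); add C.
Vertex order: E, A, F, D, B, C. The 6th vertex is C.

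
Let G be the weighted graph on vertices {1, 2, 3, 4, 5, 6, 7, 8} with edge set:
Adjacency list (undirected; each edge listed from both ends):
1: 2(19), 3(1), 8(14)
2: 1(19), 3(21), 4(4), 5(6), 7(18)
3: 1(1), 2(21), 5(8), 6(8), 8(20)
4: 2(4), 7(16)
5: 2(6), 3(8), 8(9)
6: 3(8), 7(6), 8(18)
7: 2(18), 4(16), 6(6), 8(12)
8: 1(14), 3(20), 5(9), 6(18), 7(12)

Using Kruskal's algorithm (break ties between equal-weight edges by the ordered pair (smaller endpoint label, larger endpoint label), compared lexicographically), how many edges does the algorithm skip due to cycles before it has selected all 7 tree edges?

0

Kruskal's algorithm — process edges by increasing weight (ties by edge label):
1-3 (1): add — endpoints in different components.
2-4 (4): add — endpoints in different components.
2-5 (6): add — endpoints in different components.
6-7 (6): add — endpoints in different components.
3-5 (8): add — endpoints in different components.
3-6 (8): add — endpoints in different components.
5-8 (9): add — endpoints in different components.
Edges rejected before the tree was complete: 0.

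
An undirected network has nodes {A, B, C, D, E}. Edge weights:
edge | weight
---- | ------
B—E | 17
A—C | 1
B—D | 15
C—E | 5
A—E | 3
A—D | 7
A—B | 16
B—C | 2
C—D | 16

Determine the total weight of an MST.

13

Prim, starting at E.
Step 1: cheapest edge leaving the tree is A—E (3); add A.
Step 2: cheapest edge leaving the tree is A—C (1); add C.
Step 3: cheapest edge leaving the tree is B—C (2); add B.
Step 4: cheapest edge leaving the tree is A—D (7); add D.
MST edges: A—E, A—C, B—C, A—D; total weight 3+1+2+7 = 13.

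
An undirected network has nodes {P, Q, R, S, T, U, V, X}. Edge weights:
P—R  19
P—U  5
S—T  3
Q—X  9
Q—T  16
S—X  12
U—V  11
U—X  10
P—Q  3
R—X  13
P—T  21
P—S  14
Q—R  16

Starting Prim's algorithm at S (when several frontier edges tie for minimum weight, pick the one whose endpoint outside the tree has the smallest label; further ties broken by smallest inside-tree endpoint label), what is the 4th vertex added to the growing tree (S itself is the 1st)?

Q

Grow the tree from S using Prim:
Step 1: frontier [S—T 3, S—X 12, P—S 14] → take S—T (3); add T.
Step 2: frontier [S—X 12, P—S 14, Q—T 16, P—T 21] → take S—X (12); add X.
Step 3: frontier [P—S 14, Q—T 16, P—T 21, Q—X 9, U—X 10, R—X 13] → take Q—X (9); add Q.
Step 4: frontier [P—Q 3, Q—R 16, P—S 14, P—T 21, U—X 10, R—X 13] → take P—Q (3); add P.
Step 5: frontier [P—U 5, P—R 19, Q—R 16, U—X 10, R—X 13] → take P—U (5); add U.
Step 6: frontier [P—R 19, Q—R 16, U—V 11, R—X 13] → take U—V (11); add V.
Step 7: frontier [P—R 19, Q—R 16, R—X 13] → take R—X (13); add R.
Vertex order: S, T, X, Q, P, U, V, R. The 4th vertex is Q.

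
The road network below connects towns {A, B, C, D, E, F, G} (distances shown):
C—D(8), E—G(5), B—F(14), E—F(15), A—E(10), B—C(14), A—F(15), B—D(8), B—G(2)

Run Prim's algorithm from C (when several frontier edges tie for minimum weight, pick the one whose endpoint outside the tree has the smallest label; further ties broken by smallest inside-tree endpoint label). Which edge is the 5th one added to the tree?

A-E

Prim, starting at C.
Step 1: frontier [C—D 8, B—C 14] → take C—D (8); add D.
Step 2: frontier [B—C 14, B—D 8] → take B—D (8); add B.
Step 3: frontier [B—G 2, B—F 14] → take B—G (2); add G.
Step 4: frontier [B—F 14, E—G 5] → take E—G (5); add E.
Step 5: frontier [B—F 14, A—E 10, E—F 15] → take A—E (10); add A.
Step 6: frontier [A—F 15, B—F 14, E—F 15] → take B—F (14); add F.
The 5th edge added is A—E.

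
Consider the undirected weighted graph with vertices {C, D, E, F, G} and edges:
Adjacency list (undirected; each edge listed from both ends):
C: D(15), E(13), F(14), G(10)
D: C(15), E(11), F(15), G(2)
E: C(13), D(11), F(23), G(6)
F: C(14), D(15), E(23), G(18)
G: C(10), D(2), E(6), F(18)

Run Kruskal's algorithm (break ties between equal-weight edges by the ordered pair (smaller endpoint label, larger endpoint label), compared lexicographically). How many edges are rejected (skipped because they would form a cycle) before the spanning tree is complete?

2

Kruskal: consider edges lightest-first.
D G (2): add — endpoints in different components.
E G (6): add — endpoints in different components.
C G (10): add — endpoints in different components.
D E (11): skip — D and E already connected.
C E (13): skip — C and E already connected.
C F (14): add — endpoints in different components.
Edges rejected before the tree was complete: 2.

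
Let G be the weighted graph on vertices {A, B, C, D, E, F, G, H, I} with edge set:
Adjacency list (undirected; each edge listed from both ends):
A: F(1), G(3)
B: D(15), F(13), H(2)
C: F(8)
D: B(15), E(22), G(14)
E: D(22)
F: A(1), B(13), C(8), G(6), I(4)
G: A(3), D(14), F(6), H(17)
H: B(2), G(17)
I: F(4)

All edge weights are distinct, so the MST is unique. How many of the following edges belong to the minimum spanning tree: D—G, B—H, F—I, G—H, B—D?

3

Kruskal's algorithm — process edges by increasing weight (ties by edge label):
A—F (1): add — endpoints in different components.
B—H (2): add — endpoints in different components.
A—G (3): add — endpoints in different components.
F—I (4): add — endpoints in different components.
F—G (6): skip — F and G already connected.
C—F (8): add — endpoints in different components.
B—F (13): add — endpoints in different components.
D—G (14): add — endpoints in different components.
B—D (15): skip — B and D already connected.
G—H (17): skip — G and H already connected.
D—E (22): add — endpoints in different components.
MST edge set: {A—F, B—H, A—G, F—I, C—F, B—F, D—G, D—E}.
Of the listed edges, {D—G, B—H, F—I} are in the MST → 3.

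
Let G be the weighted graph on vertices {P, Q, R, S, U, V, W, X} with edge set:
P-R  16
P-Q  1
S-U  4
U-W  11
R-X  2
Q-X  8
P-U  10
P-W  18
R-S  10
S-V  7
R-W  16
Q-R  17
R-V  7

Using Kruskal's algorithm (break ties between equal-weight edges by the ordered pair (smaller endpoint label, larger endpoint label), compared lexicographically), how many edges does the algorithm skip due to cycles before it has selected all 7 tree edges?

Kruskal: consider edges lightest-first.
P-Q (1): add — endpoints in different components.
R-X (2): add — endpoints in different components.
S-U (4): add — endpoints in different components.
R-V (7): add — endpoints in different components.
S-V (7): add — endpoints in different components.
Q-X (8): add — endpoints in different components.
P-U (10): skip — U and P already connected.
R-S (10): skip — S and R already connected.
U-W (11): add — endpoints in different components.
Edges rejected before the tree was complete: 2.

2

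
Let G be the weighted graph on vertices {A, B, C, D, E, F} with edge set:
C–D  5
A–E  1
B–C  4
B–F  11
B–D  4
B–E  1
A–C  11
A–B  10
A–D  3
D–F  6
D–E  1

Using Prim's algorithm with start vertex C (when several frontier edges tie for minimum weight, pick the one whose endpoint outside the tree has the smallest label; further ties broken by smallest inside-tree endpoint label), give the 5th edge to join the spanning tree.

Prim's algorithm from C:
Step 1: frontier [B–C 4, C–D 5, A–C 11] → take B–C (4); add B.
Step 2: frontier [B–E 1, B–D 4, A–B 10, B–F 11, C–D 5, A–C 11] → take B–E (1); add E.
Step 3: frontier [B–D 4, A–B 10, B–F 11, C–D 5, A–C 11, A–E 1, D–E 1] → take A–E (1); add A.
Step 4: frontier [A–D 3, B–D 4, B–F 11, C–D 5, D–E 1] → take D–E (1); add D.
Step 5: frontier [B–F 11, D–F 6] → take D–F (6); add F.
The 5th edge added is D–F.

D-F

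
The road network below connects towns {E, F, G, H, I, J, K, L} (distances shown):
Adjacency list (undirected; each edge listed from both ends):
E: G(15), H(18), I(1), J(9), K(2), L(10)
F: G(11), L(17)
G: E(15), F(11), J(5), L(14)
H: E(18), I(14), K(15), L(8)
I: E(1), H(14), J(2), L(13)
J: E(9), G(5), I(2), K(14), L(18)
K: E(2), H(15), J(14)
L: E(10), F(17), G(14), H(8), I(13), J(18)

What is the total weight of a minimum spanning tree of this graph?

Prim's algorithm from L:
Step 1: cheapest edge leaving the tree is H—L (8); add H.
Step 2: cheapest edge leaving the tree is E—L (10); add E.
Step 3: cheapest edge leaving the tree is E—I (1); add I.
Step 4: cheapest edge leaving the tree is I—J (2); add J.
Step 5: cheapest edge leaving the tree is E—K (2); add K.
Step 6: cheapest edge leaving the tree is G—J (5); add G.
Step 7: cheapest edge leaving the tree is F—G (11); add F.
MST edges: H—L, E—L, E—I, I—J, E—K, G—J, F—G; total weight 8+10+1+2+2+5+11 = 39.

39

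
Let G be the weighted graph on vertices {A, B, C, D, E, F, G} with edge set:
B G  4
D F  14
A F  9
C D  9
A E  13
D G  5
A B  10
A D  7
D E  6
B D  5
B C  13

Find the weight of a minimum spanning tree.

Prim, starting at F.
Step 1: cheapest edge leaving the tree is A F (9); add A.
Step 2: cheapest edge leaving the tree is A D (7); add D.
Step 3: cheapest edge leaving the tree is B D (5); add B.
Step 4: cheapest edge leaving the tree is B G (4); add G.
Step 5: cheapest edge leaving the tree is D E (6); add E.
Step 6: cheapest edge leaving the tree is C D (9); add C.
MST edges: A F, A D, B D, B G, D E, C D; total weight 9+7+5+4+6+9 = 40.

40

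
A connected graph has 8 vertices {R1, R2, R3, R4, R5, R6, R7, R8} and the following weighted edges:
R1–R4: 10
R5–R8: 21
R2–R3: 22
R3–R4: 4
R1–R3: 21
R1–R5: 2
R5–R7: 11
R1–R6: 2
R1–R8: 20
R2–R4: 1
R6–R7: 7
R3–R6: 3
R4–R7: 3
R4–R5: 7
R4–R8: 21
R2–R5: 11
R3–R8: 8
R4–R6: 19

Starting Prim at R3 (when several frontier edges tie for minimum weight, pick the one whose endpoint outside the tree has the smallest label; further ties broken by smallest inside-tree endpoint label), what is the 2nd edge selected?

Prim, starting at R3.
Step 1: cheapest edge leaving the tree is R3–R6 (3); add R6.
Step 2: cheapest edge leaving the tree is R1–R6 (2); add R1.
Step 3: cheapest edge leaving the tree is R1–R5 (2); add R5.
Step 4: cheapest edge leaving the tree is R3–R4 (4); add R4.
Step 5: cheapest edge leaving the tree is R2–R4 (1); add R2.
Step 6: cheapest edge leaving the tree is R4–R7 (3); add R7.
Step 7: cheapest edge leaving the tree is R3–R8 (8); add R8.
The 2nd edge added is R1–R6.

R1-R6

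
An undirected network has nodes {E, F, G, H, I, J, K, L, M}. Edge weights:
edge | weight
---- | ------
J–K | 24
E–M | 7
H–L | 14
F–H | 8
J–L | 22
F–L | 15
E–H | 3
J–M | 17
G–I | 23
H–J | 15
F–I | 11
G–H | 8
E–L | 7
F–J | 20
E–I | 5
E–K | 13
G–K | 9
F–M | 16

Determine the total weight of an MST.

Prim's algorithm from G:
Step 1: cheapest edge leaving the tree is G–H (8); add H.
Step 2: cheapest edge leaving the tree is E–H (3); add E.
Step 3: cheapest edge leaving the tree is E–I (5); add I.
Step 4: cheapest edge leaving the tree is E–L (7); add L.
Step 5: cheapest edge leaving the tree is E–M (7); add M.
Step 6: cheapest edge leaving the tree is F–H (8); add F.
Step 7: cheapest edge leaving the tree is G–K (9); add K.
Step 8: cheapest edge leaving the tree is H–J (15); add J.
MST edges: G–H, E–H, E–I, E–L, E–M, F–H, G–K, H–J; total weight 8+3+5+7+7+8+9+15 = 62.

62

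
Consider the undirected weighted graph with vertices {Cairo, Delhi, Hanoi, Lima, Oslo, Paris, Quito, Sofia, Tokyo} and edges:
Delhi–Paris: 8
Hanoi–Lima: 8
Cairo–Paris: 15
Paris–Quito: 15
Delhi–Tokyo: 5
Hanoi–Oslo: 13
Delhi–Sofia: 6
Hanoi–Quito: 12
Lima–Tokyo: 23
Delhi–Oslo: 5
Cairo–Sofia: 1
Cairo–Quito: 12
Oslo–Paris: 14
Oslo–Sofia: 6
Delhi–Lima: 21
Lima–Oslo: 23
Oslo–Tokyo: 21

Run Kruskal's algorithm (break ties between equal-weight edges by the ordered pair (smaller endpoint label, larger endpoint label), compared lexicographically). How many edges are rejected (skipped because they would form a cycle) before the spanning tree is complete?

1

Kruskal's algorithm — process edges by increasing weight (ties by edge label):
Cairo–Sofia (1): add — endpoints in different components.
Delhi–Oslo (5): add — endpoints in different components.
Delhi–Tokyo (5): add — endpoints in different components.
Delhi–Sofia (6): add — endpoints in different components.
Oslo–Sofia (6): skip — Sofia and Oslo already connected.
Delhi–Paris (8): add — endpoints in different components.
Hanoi–Lima (8): add — endpoints in different components.
Cairo–Quito (12): add — endpoints in different components.
Hanoi–Quito (12): add — endpoints in different components.
Edges rejected before the tree was complete: 1.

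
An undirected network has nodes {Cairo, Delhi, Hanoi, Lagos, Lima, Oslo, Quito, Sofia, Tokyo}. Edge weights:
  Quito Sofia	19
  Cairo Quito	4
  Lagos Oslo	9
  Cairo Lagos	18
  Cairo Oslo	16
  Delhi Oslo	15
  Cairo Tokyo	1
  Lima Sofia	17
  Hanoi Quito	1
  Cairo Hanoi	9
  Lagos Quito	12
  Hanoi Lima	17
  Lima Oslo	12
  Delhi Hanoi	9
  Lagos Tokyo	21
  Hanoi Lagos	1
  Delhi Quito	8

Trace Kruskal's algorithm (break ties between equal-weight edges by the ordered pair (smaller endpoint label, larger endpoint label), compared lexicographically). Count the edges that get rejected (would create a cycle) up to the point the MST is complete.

Sort edges by weight, then run Kruskal:
Cairo Tokyo (1): add — endpoints in different components.
Hanoi Lagos (1): add — endpoints in different components.
Hanoi Quito (1): add — endpoints in different components.
Cairo Quito (4): add — endpoints in different components.
Delhi Quito (8): add — endpoints in different components.
Cairo Hanoi (9): skip — Hanoi and Cairo already connected.
Delhi Hanoi (9): skip — Delhi and Hanoi already connected.
Lagos Oslo (9): add — endpoints in different components.
Lagos Quito (12): skip — Lagos and Quito already connected.
Lima Oslo (12): add — endpoints in different components.
Delhi Oslo (15): skip — Delhi and Oslo already connected.
Cairo Oslo (16): skip — Oslo and Cairo already connected.
Hanoi Lima (17): skip — Lima and Hanoi already connected.
Lima Sofia (17): add — endpoints in different components.
Edges rejected before the tree was complete: 6.

6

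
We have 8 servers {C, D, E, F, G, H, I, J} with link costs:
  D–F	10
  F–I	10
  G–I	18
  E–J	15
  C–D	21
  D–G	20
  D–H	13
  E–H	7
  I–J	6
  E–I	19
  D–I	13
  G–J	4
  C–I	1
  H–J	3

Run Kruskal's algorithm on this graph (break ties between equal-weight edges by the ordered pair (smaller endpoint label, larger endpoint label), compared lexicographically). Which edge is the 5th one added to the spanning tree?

Sort edges by weight, then run Kruskal:
C–I (1): add — endpoints in different components.
H–J (3): add — endpoints in different components.
G–J (4): add — endpoints in different components.
I–J (6): add — endpoints in different components.
E–H (7): add — endpoints in different components.
D–F (10): add — endpoints in different components.
F–I (10): add — endpoints in different components.
The 5th edge added is E–H.

E-H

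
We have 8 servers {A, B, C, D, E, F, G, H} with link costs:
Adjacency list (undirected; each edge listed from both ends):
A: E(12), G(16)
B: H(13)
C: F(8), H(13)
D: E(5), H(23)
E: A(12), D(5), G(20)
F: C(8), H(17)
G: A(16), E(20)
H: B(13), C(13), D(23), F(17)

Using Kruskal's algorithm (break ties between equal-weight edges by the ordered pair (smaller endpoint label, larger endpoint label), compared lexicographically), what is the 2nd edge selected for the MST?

C-F

Sort edges by weight, then run Kruskal:
D-E (5): add — endpoints in different components.
C-F (8): add — endpoints in different components.
A-E (12): add — endpoints in different components.
B-H (13): add — endpoints in different components.
C-H (13): add — endpoints in different components.
A-G (16): add — endpoints in different components.
F-H (17): skip — F and H already connected.
E-G (20): skip — E and G already connected.
D-H (23): add — endpoints in different components.
The 2nd edge added is C-F.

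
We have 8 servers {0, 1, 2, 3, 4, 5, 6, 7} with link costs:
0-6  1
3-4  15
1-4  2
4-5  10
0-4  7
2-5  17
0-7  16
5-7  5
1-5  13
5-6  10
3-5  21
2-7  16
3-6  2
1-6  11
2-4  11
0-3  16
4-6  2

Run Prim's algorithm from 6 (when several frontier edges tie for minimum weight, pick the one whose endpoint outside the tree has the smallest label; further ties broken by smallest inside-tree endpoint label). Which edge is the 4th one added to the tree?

Prim, starting at 6.
Step 1: cheapest edge leaving the tree is 0-6 (1); add 0.
Step 2: cheapest edge leaving the tree is 3-6 (2); add 3.
Step 3: cheapest edge leaving the tree is 4-6 (2); add 4.
Step 4: cheapest edge leaving the tree is 1-4 (2); add 1.
Step 5: cheapest edge leaving the tree is 4-5 (10); add 5.
Step 6: cheapest edge leaving the tree is 5-7 (5); add 7.
Step 7: cheapest edge leaving the tree is 2-4 (11); add 2.
The 4th edge added is 1-4.

1-4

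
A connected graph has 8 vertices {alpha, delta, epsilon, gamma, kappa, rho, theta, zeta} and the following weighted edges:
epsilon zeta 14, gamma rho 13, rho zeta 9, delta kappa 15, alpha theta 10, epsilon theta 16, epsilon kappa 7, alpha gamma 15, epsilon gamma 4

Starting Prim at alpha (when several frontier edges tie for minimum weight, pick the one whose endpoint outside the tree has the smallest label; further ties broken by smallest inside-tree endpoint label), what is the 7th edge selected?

delta-kappa

Prim's algorithm from alpha:
Step 1: cheapest edge leaving the tree is alpha theta (10); add theta.
Step 2: cheapest edge leaving the tree is alpha gamma (15); add gamma.
Step 3: cheapest edge leaving the tree is epsilon gamma (4); add epsilon.
Step 4: cheapest edge leaving the tree is epsilon kappa (7); add kappa.
Step 5: cheapest edge leaving the tree is gamma rho (13); add rho.
Step 6: cheapest edge leaving the tree is rho zeta (9); add zeta.
Step 7: cheapest edge leaving the tree is delta kappa (15); add delta.
The 7th edge added is delta kappa.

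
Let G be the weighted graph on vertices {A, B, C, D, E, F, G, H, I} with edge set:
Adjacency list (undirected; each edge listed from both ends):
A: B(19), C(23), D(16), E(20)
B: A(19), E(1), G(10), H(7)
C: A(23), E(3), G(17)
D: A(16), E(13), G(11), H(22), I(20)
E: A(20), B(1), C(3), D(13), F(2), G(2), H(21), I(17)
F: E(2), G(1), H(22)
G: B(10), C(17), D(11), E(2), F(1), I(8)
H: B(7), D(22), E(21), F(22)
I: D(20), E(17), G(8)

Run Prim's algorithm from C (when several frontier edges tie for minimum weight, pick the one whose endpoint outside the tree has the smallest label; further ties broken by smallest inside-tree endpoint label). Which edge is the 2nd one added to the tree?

Prim's algorithm from C:
Step 1: cheapest edge leaving the tree is C–E (3); add E.
Step 2: cheapest edge leaving the tree is B–E (1); add B.
Step 3: cheapest edge leaving the tree is E–F (2); add F.
Step 4: cheapest edge leaving the tree is F–G (1); add G.
Step 5: cheapest edge leaving the tree is B–H (7); add H.
Step 6: cheapest edge leaving the tree is G–I (8); add I.
Step 7: cheapest edge leaving the tree is D–G (11); add D.
Step 8: cheapest edge leaving the tree is A–D (16); add A.
The 2nd edge added is B–E.

B-E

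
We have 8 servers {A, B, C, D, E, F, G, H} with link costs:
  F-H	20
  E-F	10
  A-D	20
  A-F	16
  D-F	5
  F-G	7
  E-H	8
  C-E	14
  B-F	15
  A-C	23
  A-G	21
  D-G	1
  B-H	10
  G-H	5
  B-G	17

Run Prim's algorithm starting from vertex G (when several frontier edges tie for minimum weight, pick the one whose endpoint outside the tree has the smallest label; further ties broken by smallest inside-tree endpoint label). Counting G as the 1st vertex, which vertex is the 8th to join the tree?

Grow the tree from G using Prim:
Step 1: cheapest edge leaving the tree is D-G (1); add D.
Step 2: cheapest edge leaving the tree is D-F (5); add F.
Step 3: cheapest edge leaving the tree is G-H (5); add H.
Step 4: cheapest edge leaving the tree is E-H (8); add E.
Step 5: cheapest edge leaving the tree is B-H (10); add B.
Step 6: cheapest edge leaving the tree is C-E (14); add C.
Step 7: cheapest edge leaving the tree is A-F (16); add A.
Vertex order: G, D, F, H, E, B, C, A. The 8th vertex is A.

A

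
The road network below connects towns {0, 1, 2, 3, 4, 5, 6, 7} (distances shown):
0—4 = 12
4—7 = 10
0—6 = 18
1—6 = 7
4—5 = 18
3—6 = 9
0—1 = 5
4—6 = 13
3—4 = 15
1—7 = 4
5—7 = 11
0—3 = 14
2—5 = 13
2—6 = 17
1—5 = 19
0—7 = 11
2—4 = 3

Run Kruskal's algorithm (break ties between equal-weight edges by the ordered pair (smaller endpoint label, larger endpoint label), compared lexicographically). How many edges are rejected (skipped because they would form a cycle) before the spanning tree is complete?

1

Kruskal: consider edges lightest-first.
2—4 (3): add — endpoints in different components.
1—7 (4): add — endpoints in different components.
0—1 (5): add — endpoints in different components.
1—6 (7): add — endpoints in different components.
3—6 (9): add — endpoints in different components.
4—7 (10): add — endpoints in different components.
0—7 (11): skip — 0 and 7 already connected.
5—7 (11): add — endpoints in different components.
Edges rejected before the tree was complete: 1.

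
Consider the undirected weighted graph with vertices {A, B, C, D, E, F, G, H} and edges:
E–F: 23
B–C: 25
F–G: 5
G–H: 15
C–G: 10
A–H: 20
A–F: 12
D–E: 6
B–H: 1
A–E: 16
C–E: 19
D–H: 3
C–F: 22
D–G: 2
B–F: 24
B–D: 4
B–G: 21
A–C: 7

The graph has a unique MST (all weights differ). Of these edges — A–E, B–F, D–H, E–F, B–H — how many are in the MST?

2

Kruskal's algorithm — process edges by increasing weight (ties by edge label):
B–H (1): add — endpoints in different components.
D–G (2): add — endpoints in different components.
D–H (3): add — endpoints in different components.
B–D (4): skip — B and D already connected.
F–G (5): add — endpoints in different components.
D–E (6): add — endpoints in different components.
A–C (7): add — endpoints in different components.
C–G (10): add — endpoints in different components.
MST edge set: {B–H, D–G, D–H, F–G, D–E, A–C, C–G}.
Of the listed edges, {D–H, B–H} are in the MST → 2.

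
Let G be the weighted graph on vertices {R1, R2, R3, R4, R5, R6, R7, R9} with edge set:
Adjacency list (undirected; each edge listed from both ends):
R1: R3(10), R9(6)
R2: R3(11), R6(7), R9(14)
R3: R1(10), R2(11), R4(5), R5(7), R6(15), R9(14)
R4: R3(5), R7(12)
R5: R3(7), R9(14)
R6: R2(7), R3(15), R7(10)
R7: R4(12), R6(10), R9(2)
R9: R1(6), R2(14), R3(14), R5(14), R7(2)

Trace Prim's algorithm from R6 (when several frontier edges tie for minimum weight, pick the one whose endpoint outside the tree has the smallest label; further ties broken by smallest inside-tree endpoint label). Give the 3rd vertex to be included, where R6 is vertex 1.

Prim, starting at R6.
Step 1: cheapest edge leaving the tree is R2—R6 (7); add R2.
Step 2: cheapest edge leaving the tree is R6—R7 (10); add R7.
Step 3: cheapest edge leaving the tree is R7—R9 (2); add R9.
Step 4: cheapest edge leaving the tree is R1—R9 (6); add R1.
Step 5: cheapest edge leaving the tree is R1—R3 (10); add R3.
Step 6: cheapest edge leaving the tree is R3—R4 (5); add R4.
Step 7: cheapest edge leaving the tree is R3—R5 (7); add R5.
Vertex order: R6, R2, R7, R9, R1, R3, R4, R5. The 3rd vertex is R7.

R7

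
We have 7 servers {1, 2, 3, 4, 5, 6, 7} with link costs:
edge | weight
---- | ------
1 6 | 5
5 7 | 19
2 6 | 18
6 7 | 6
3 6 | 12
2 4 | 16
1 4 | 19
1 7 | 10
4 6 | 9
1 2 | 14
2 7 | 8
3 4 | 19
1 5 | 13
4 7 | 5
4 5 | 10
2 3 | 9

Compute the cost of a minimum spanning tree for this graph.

43

Kruskal's algorithm — process edges by increasing weight (ties by edge label):
1 6 (5): add. Components now {1,6} {2} {3} {4} {5} {7}
4 7 (5): add. Components now {1,6} {2} {3} {4,7} {5}
6 7 (6): add. Components now {1,4,6,7} {2} {3} {5}
2 7 (8): add. Components now {1,2,4,6,7} {3} {5}
2 3 (9): add. Components now {1,2,3,4,6,7} {5}
4 6 (9): skip — 4 and 6 already connected.
1 7 (10): skip — 1 and 7 already connected.
4 5 (10): add. Components now {1,2,3,4,5,6,7}
MST edges: 1 6, 4 7, 6 7, 2 7, 2 3, 4 5; total weight 5+5+6+8+9+10 = 43.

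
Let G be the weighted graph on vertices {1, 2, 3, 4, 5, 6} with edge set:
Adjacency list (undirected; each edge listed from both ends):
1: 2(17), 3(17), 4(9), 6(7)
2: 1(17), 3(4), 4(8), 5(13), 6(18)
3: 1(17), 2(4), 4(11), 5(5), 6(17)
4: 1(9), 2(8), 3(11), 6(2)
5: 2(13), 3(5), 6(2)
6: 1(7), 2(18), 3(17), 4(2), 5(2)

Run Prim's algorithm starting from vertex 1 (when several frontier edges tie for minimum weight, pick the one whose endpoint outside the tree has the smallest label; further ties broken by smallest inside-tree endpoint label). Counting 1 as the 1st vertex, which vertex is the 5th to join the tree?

3

Prim, starting at 1.
Step 1: cheapest edge leaving the tree is 1 6 (7); add 6.
Step 2: cheapest edge leaving the tree is 4 6 (2); add 4.
Step 3: cheapest edge leaving the tree is 5 6 (2); add 5.
Step 4: cheapest edge leaving the tree is 3 5 (5); add 3.
Step 5: cheapest edge leaving the tree is 2 3 (4); add 2.
Vertex order: 1, 6, 4, 5, 3, 2. The 5th vertex is 3.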